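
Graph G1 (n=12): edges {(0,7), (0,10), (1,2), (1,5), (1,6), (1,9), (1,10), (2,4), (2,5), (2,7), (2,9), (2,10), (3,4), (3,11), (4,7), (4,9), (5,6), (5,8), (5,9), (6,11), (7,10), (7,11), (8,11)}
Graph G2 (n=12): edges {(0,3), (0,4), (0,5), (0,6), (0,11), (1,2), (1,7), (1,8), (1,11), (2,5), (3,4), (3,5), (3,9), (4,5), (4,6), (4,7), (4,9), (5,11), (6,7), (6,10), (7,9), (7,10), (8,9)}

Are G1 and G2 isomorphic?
Yes, isomorphic

The graphs are isomorphic.
One valid mapping φ: V(G1) → V(G2): 0→10, 1→0, 2→4, 3→8, 4→9, 5→5, 6→11, 7→7, 8→2, 9→3, 10→6, 11→1

Verify φ preserves adjacency — for each edge of G1, its image is an edge of G2:
  (0,7) → (φ(0),φ(7)) = (7,10) ∈ E(G2) ✓
  (0,10) → (φ(0),φ(10)) = (6,10) ∈ E(G2) ✓
  (1,2) → (φ(1),φ(2)) = (0,4) ∈ E(G2) ✓
  (1,5) → (φ(1),φ(5)) = (0,5) ∈ E(G2) ✓
  (1,6) → (φ(1),φ(6)) = (0,11) ∈ E(G2) ✓
  (1,9) → (φ(1),φ(9)) = (0,3) ∈ E(G2) ✓
  (1,10) → (φ(1),φ(10)) = (0,6) ∈ E(G2) ✓
  (2,4) → (φ(2),φ(4)) = (4,9) ∈ E(G2) ✓
  (2,5) → (φ(2),φ(5)) = (4,5) ∈ E(G2) ✓
  (2,7) → (φ(2),φ(7)) = (4,7) ∈ E(G2) ✓
  (2,9) → (φ(2),φ(9)) = (3,4) ∈ E(G2) ✓
  (2,10) → (φ(2),φ(10)) = (4,6) ∈ E(G2) ✓
  (3,4) → (φ(3),φ(4)) = (8,9) ∈ E(G2) ✓
  (3,11) → (φ(3),φ(11)) = (1,8) ∈ E(G2) ✓
  (4,7) → (φ(4),φ(7)) = (7,9) ∈ E(G2) ✓
  (4,9) → (φ(4),φ(9)) = (3,9) ∈ E(G2) ✓
  (5,6) → (φ(5),φ(6)) = (5,11) ∈ E(G2) ✓
  (5,8) → (φ(5),φ(8)) = (2,5) ∈ E(G2) ✓
  (5,9) → (φ(5),φ(9)) = (3,5) ∈ E(G2) ✓
  (6,11) → (φ(6),φ(11)) = (1,11) ∈ E(G2) ✓
  (7,10) → (φ(7),φ(10)) = (6,7) ∈ E(G2) ✓
  (7,11) → (φ(7),φ(11)) = (1,7) ∈ E(G2) ✓
  (8,11) → (φ(8),φ(11)) = (1,2) ∈ E(G2) ✓
All 23 edges of G1 map to edges of G2, and |E(G1)| = |E(G2)| = 23, so φ is a bijection on edges as well as vertices. Hence G1 ≅ G2.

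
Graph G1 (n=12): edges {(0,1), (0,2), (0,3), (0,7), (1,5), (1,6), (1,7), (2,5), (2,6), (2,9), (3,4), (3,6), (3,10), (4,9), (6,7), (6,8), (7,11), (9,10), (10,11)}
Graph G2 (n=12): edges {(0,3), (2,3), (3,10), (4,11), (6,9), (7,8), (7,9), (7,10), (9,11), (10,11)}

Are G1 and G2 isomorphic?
No, not isomorphic

The graphs are NOT isomorphic.

Connected components of G1: 1 component(s) with vertex sets [[0, 1, 2, 3, 4, 5, 6, 7, 8, 9, 10, 11]], sizes [12].
Connected components of G2: 3 component(s) with vertex sets [[1], [5], [0, 2, 3, 4, 6, 7, 8, 9, 10, 11]], sizes [1, 1, 10].
The number of connected components (and the multiset of component sizes) is an isomorphism invariant — an isomorphism maps each component of G1 bijectively onto a component of G2. Since G1 has 1 component(s) and G2 has 3, they cannot be isomorphic.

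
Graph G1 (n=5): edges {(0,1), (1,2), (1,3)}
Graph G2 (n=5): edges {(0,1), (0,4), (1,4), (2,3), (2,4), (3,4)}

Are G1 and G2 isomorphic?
No, not isomorphic

The graphs are NOT isomorphic.

Counting triangles (3-cliques): G1 has 0, G2 has 2.
Triangle count is an isomorphism invariant, so differing triangle counts rule out isomorphism.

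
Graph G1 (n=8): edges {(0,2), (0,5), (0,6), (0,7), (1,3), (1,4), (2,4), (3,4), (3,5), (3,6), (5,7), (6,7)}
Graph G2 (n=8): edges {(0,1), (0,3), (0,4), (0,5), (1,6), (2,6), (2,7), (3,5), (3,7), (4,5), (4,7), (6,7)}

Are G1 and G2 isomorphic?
Yes, isomorphic

The graphs are isomorphic.
One valid mapping φ: V(G1) → V(G2): 0→0, 1→2, 2→1, 3→7, 4→6, 5→3, 6→4, 7→5

Verify φ preserves adjacency — for each edge of G1, its image is an edge of G2:
  (0,2) → (φ(0),φ(2)) = (0,1) ∈ E(G2) ✓
  (0,5) → (φ(0),φ(5)) = (0,3) ∈ E(G2) ✓
  (0,6) → (φ(0),φ(6)) = (0,4) ∈ E(G2) ✓
  (0,7) → (φ(0),φ(7)) = (0,5) ∈ E(G2) ✓
  (1,3) → (φ(1),φ(3)) = (2,7) ∈ E(G2) ✓
  (1,4) → (φ(1),φ(4)) = (2,6) ∈ E(G2) ✓
  (2,4) → (φ(2),φ(4)) = (1,6) ∈ E(G2) ✓
  (3,4) → (φ(3),φ(4)) = (6,7) ∈ E(G2) ✓
  (3,5) → (φ(3),φ(5)) = (3,7) ∈ E(G2) ✓
  (3,6) → (φ(3),φ(6)) = (4,7) ∈ E(G2) ✓
  (5,7) → (φ(5),φ(7)) = (3,5) ∈ E(G2) ✓
  (6,7) → (φ(6),φ(7)) = (4,5) ∈ E(G2) ✓
All 12 edges of G1 map to edges of G2, and |E(G1)| = |E(G2)| = 12, so φ is a bijection on edges as well as vertices. Hence G1 ≅ G2.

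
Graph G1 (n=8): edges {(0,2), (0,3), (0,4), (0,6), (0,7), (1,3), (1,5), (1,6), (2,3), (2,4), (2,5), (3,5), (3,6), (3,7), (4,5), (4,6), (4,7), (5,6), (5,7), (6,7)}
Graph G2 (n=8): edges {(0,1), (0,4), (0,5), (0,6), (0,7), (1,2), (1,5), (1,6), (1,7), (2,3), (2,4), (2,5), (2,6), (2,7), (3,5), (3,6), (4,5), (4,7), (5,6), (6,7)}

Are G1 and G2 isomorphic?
Yes, isomorphic

The graphs are isomorphic.
One valid mapping φ: V(G1) → V(G2): 0→0, 1→3, 2→4, 3→5, 4→7, 5→2, 6→6, 7→1

Verify φ preserves adjacency — for each edge of G1, its image is an edge of G2:
  (0,2) → (φ(0),φ(2)) = (0,4) ∈ E(G2) ✓
  (0,3) → (φ(0),φ(3)) = (0,5) ∈ E(G2) ✓
  (0,4) → (φ(0),φ(4)) = (0,7) ∈ E(G2) ✓
  (0,6) → (φ(0),φ(6)) = (0,6) ∈ E(G2) ✓
  (0,7) → (φ(0),φ(7)) = (0,1) ∈ E(G2) ✓
  (1,3) → (φ(1),φ(3)) = (3,5) ∈ E(G2) ✓
  (1,5) → (φ(1),φ(5)) = (2,3) ∈ E(G2) ✓
  (1,6) → (φ(1),φ(6)) = (3,6) ∈ E(G2) ✓
  (2,3) → (φ(2),φ(3)) = (4,5) ∈ E(G2) ✓
  (2,4) → (φ(2),φ(4)) = (4,7) ∈ E(G2) ✓
  (2,5) → (φ(2),φ(5)) = (2,4) ∈ E(G2) ✓
  (3,5) → (φ(3),φ(5)) = (2,5) ∈ E(G2) ✓
  (3,6) → (φ(3),φ(6)) = (5,6) ∈ E(G2) ✓
  (3,7) → (φ(3),φ(7)) = (1,5) ∈ E(G2) ✓
  (4,5) → (φ(4),φ(5)) = (2,7) ∈ E(G2) ✓
  (4,6) → (φ(4),φ(6)) = (6,7) ∈ E(G2) ✓
  (4,7) → (φ(4),φ(7)) = (1,7) ∈ E(G2) ✓
  (5,6) → (φ(5),φ(6)) = (2,6) ∈ E(G2) ✓
  (5,7) → (φ(5),φ(7)) = (1,2) ∈ E(G2) ✓
  (6,7) → (φ(6),φ(7)) = (1,6) ∈ E(G2) ✓
All 20 edges of G1 map to edges of G2, and |E(G1)| = |E(G2)| = 20, so φ is a bijection on edges as well as vertices. Hence G1 ≅ G2.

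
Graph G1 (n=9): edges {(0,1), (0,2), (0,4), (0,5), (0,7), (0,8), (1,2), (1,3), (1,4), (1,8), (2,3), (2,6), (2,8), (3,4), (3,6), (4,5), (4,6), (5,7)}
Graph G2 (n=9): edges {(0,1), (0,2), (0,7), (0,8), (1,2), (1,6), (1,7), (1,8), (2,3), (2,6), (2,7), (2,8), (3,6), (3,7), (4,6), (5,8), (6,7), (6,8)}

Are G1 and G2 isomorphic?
No, not isomorphic

The graphs are NOT isomorphic.

Degrees in G1: deg(0)=6, deg(1)=5, deg(2)=5, deg(3)=4, deg(4)=5, deg(5)=3, deg(6)=3, deg(7)=2, deg(8)=3.
Sorted degree sequence of G1: [6, 5, 5, 5, 4, 3, 3, 3, 2].
Degrees in G2: deg(0)=4, deg(1)=5, deg(2)=6, deg(3)=3, deg(4)=1, deg(5)=1, deg(6)=6, deg(7)=5, deg(8)=5.
Sorted degree sequence of G2: [6, 6, 5, 5, 5, 4, 3, 1, 1].
The (sorted) degree sequence is an isomorphism invariant, so since G1 and G2 have different degree sequences they cannot be isomorphic.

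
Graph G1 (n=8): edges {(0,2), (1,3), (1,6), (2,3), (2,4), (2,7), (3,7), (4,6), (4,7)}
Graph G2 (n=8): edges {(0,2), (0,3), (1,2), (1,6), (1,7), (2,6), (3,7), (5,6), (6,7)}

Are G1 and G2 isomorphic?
Yes, isomorphic

The graphs are isomorphic.
One valid mapping φ: V(G1) → V(G2): 0→5, 1→3, 2→6, 3→7, 4→2, 5→4, 6→0, 7→1

Verify φ preserves adjacency — for each edge of G1, its image is an edge of G2:
  (0,2) → (φ(0),φ(2)) = (5,6) ∈ E(G2) ✓
  (1,3) → (φ(1),φ(3)) = (3,7) ∈ E(G2) ✓
  (1,6) → (φ(1),φ(6)) = (0,3) ∈ E(G2) ✓
  (2,3) → (φ(2),φ(3)) = (6,7) ∈ E(G2) ✓
  (2,4) → (φ(2),φ(4)) = (2,6) ∈ E(G2) ✓
  (2,7) → (φ(2),φ(7)) = (1,6) ∈ E(G2) ✓
  (3,7) → (φ(3),φ(7)) = (1,7) ∈ E(G2) ✓
  (4,6) → (φ(4),φ(6)) = (0,2) ∈ E(G2) ✓
  (4,7) → (φ(4),φ(7)) = (1,2) ∈ E(G2) ✓
All 9 edges of G1 map to edges of G2, and |E(G1)| = |E(G2)| = 9, so φ is a bijection on edges as well as vertices. Hence G1 ≅ G2.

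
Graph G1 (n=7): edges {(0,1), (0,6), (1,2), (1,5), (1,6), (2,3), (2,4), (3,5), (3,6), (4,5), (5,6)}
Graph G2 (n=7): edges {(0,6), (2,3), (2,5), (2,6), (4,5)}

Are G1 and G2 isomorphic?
No, not isomorphic

The graphs are NOT isomorphic.

Connected components of G1: 1 component(s) with vertex sets [[0, 1, 2, 3, 4, 5, 6]], sizes [7].
Connected components of G2: 2 component(s) with vertex sets [[1], [0, 2, 3, 4, 5, 6]], sizes [1, 6].
The number of connected components (and the multiset of component sizes) is an isomorphism invariant — an isomorphism maps each component of G1 bijectively onto a component of G2. Since G1 has 1 component(s) and G2 has 2, they cannot be isomorphic.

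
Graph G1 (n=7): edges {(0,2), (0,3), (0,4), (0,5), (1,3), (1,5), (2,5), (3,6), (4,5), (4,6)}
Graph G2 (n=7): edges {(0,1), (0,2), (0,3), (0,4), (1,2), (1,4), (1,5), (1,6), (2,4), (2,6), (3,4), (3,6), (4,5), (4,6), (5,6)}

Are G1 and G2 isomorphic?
No, not isomorphic

The graphs are NOT isomorphic.

Counting triangles (3-cliques): G1 has 2, G2 has 12.
Triangle count is an isomorphism invariant, so differing triangle counts rule out isomorphism.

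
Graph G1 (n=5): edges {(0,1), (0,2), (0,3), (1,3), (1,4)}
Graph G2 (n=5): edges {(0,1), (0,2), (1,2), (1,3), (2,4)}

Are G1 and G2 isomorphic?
Yes, isomorphic

The graphs are isomorphic.
One valid mapping φ: V(G1) → V(G2): 0→2, 1→1, 2→4, 3→0, 4→3

Verify φ preserves adjacency — for each edge of G1, its image is an edge of G2:
  (0,1) → (φ(0),φ(1)) = (1,2) ∈ E(G2) ✓
  (0,2) → (φ(0),φ(2)) = (2,4) ∈ E(G2) ✓
  (0,3) → (φ(0),φ(3)) = (0,2) ∈ E(G2) ✓
  (1,3) → (φ(1),φ(3)) = (0,1) ∈ E(G2) ✓
  (1,4) → (φ(1),φ(4)) = (1,3) ∈ E(G2) ✓
All 5 edges of G1 map to edges of G2, and |E(G1)| = |E(G2)| = 5, so φ is a bijection on edges as well as vertices. Hence G1 ≅ G2.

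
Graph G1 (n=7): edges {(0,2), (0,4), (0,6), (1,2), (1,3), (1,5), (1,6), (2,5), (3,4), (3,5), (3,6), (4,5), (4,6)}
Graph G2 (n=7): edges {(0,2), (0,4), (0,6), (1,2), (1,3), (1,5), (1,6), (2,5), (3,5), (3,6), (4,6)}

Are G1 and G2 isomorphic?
No, not isomorphic

The graphs are NOT isomorphic.

Counting edges: G1 has 13 edge(s); G2 has 11 edge(s).
Edge count is an isomorphism invariant (a bijection on vertices induces a bijection on edges), so differing edge counts rule out isomorphism.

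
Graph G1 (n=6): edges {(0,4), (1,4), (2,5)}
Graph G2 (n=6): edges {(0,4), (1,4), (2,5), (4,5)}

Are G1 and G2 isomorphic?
No, not isomorphic

The graphs are NOT isomorphic.

Counting edges: G1 has 3 edge(s); G2 has 4 edge(s).
Edge count is an isomorphism invariant (a bijection on vertices induces a bijection on edges), so differing edge counts rule out isomorphism.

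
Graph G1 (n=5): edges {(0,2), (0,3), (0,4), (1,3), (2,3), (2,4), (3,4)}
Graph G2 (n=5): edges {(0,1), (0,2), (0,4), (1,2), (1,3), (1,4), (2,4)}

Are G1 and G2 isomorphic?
Yes, isomorphic

The graphs are isomorphic.
One valid mapping φ: V(G1) → V(G2): 0→2, 1→3, 2→4, 3→1, 4→0

Verify φ preserves adjacency — for each edge of G1, its image is an edge of G2:
  (0,2) → (φ(0),φ(2)) = (2,4) ∈ E(G2) ✓
  (0,3) → (φ(0),φ(3)) = (1,2) ∈ E(G2) ✓
  (0,4) → (φ(0),φ(4)) = (0,2) ∈ E(G2) ✓
  (1,3) → (φ(1),φ(3)) = (1,3) ∈ E(G2) ✓
  (2,3) → (φ(2),φ(3)) = (1,4) ∈ E(G2) ✓
  (2,4) → (φ(2),φ(4)) = (0,4) ∈ E(G2) ✓
  (3,4) → (φ(3),φ(4)) = (0,1) ∈ E(G2) ✓
All 7 edges of G1 map to edges of G2, and |E(G1)| = |E(G2)| = 7, so φ is a bijection on edges as well as vertices. Hence G1 ≅ G2.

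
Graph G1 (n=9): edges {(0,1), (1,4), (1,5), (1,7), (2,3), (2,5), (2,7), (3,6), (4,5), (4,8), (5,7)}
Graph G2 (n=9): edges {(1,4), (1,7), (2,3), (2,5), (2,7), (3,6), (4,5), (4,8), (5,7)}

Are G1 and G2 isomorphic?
No, not isomorphic

The graphs are NOT isomorphic.

Counting edges: G1 has 11 edge(s); G2 has 9 edge(s).
Edge count is an isomorphism invariant (a bijection on vertices induces a bijection on edges), so differing edge counts rule out isomorphism.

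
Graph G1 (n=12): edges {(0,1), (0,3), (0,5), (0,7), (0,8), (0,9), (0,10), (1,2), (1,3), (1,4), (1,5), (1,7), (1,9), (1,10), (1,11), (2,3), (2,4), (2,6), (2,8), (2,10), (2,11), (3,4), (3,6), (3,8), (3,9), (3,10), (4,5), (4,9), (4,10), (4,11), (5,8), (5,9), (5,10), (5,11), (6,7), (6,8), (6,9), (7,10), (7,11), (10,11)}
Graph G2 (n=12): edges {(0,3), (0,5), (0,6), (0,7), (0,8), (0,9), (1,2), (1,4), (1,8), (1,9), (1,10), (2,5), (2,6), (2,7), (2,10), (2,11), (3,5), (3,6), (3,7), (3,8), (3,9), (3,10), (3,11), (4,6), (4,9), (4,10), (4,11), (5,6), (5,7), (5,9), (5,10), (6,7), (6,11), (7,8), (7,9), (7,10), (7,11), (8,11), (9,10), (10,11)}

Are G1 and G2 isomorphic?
Yes, isomorphic

The graphs are isomorphic.
One valid mapping φ: V(G1) → V(G2): 0→11, 1→7, 2→9, 3→10, 4→5, 5→6, 6→1, 7→8, 8→4, 9→2, 10→3, 11→0

Verify φ preserves adjacency — for each edge of G1, its image is an edge of G2:
  (0,1) → (φ(0),φ(1)) = (7,11) ∈ E(G2) ✓
  (0,3) → (φ(0),φ(3)) = (10,11) ∈ E(G2) ✓
  (0,5) → (φ(0),φ(5)) = (6,11) ∈ E(G2) ✓
  (0,7) → (φ(0),φ(7)) = (8,11) ∈ E(G2) ✓
  (0,8) → (φ(0),φ(8)) = (4,11) ∈ E(G2) ✓
  (0,9) → (φ(0),φ(9)) = (2,11) ∈ E(G2) ✓
  (0,10) → (φ(0),φ(10)) = (3,11) ∈ E(G2) ✓
  (1,2) → (φ(1),φ(2)) = (7,9) ∈ E(G2) ✓
  (1,3) → (φ(1),φ(3)) = (7,10) ∈ E(G2) ✓
  (1,4) → (φ(1),φ(4)) = (5,7) ∈ E(G2) ✓
  (1,5) → (φ(1),φ(5)) = (6,7) ∈ E(G2) ✓
  (1,7) → (φ(1),φ(7)) = (7,8) ∈ E(G2) ✓
  (1,9) → (φ(1),φ(9)) = (2,7) ∈ E(G2) ✓
  (1,10) → (φ(1),φ(10)) = (3,7) ∈ E(G2) ✓
  (1,11) → (φ(1),φ(11)) = (0,7) ∈ E(G2) ✓
  (2,3) → (φ(2),φ(3)) = (9,10) ∈ E(G2) ✓
  (2,4) → (φ(2),φ(4)) = (5,9) ∈ E(G2) ✓
  (2,6) → (φ(2),φ(6)) = (1,9) ∈ E(G2) ✓
  (2,8) → (φ(2),φ(8)) = (4,9) ∈ E(G2) ✓
  (2,10) → (φ(2),φ(10)) = (3,9) ∈ E(G2) ✓
  (2,11) → (φ(2),φ(11)) = (0,9) ∈ E(G2) ✓
  (3,4) → (φ(3),φ(4)) = (5,10) ∈ E(G2) ✓
  (3,6) → (φ(3),φ(6)) = (1,10) ∈ E(G2) ✓
  (3,8) → (φ(3),φ(8)) = (4,10) ∈ E(G2) ✓
  (3,9) → (φ(3),φ(9)) = (2,10) ∈ E(G2) ✓
  (3,10) → (φ(3),φ(10)) = (3,10) ∈ E(G2) ✓
  (4,5) → (φ(4),φ(5)) = (5,6) ∈ E(G2) ✓
  (4,9) → (φ(4),φ(9)) = (2,5) ∈ E(G2) ✓
  (4,10) → (φ(4),φ(10)) = (3,5) ∈ E(G2) ✓
  (4,11) → (φ(4),φ(11)) = (0,5) ∈ E(G2) ✓
  (5,8) → (φ(5),φ(8)) = (4,6) ∈ E(G2) ✓
  (5,9) → (φ(5),φ(9)) = (2,6) ∈ E(G2) ✓
  (5,10) → (φ(5),φ(10)) = (3,6) ∈ E(G2) ✓
  (5,11) → (φ(5),φ(11)) = (0,6) ∈ E(G2) ✓
  (6,7) → (φ(6),φ(7)) = (1,8) ∈ E(G2) ✓
  (6,8) → (φ(6),φ(8)) = (1,4) ∈ E(G2) ✓
  (6,9) → (φ(6),φ(9)) = (1,2) ∈ E(G2) ✓
  (7,10) → (φ(7),φ(10)) = (3,8) ∈ E(G2) ✓
  (7,11) → (φ(7),φ(11)) = (0,8) ∈ E(G2) ✓
  (10,11) → (φ(10),φ(11)) = (0,3) ∈ E(G2) ✓
All 40 edges of G1 map to edges of G2, and |E(G1)| = |E(G2)| = 40, so φ is a bijection on edges as well as vertices. Hence G1 ≅ G2.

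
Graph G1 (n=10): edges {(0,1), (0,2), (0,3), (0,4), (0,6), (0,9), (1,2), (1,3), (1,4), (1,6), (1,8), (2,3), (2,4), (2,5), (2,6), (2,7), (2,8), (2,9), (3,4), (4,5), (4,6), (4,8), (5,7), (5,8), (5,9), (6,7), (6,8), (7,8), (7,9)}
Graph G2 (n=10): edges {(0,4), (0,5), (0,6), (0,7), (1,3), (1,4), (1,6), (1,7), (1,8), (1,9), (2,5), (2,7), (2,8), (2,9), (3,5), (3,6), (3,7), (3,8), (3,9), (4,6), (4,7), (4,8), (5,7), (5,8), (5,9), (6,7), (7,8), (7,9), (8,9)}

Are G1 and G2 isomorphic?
Yes, isomorphic

The graphs are isomorphic.
One valid mapping φ: V(G1) → V(G2): 0→5, 1→9, 2→7, 3→2, 4→8, 5→4, 6→3, 7→6, 8→1, 9→0

Verify φ preserves adjacency — for each edge of G1, its image is an edge of G2:
  (0,1) → (φ(0),φ(1)) = (5,9) ∈ E(G2) ✓
  (0,2) → (φ(0),φ(2)) = (5,7) ∈ E(G2) ✓
  (0,3) → (φ(0),φ(3)) = (2,5) ∈ E(G2) ✓
  (0,4) → (φ(0),φ(4)) = (5,8) ∈ E(G2) ✓
  (0,6) → (φ(0),φ(6)) = (3,5) ∈ E(G2) ✓
  (0,9) → (φ(0),φ(9)) = (0,5) ∈ E(G2) ✓
  (1,2) → (φ(1),φ(2)) = (7,9) ∈ E(G2) ✓
  (1,3) → (φ(1),φ(3)) = (2,9) ∈ E(G2) ✓
  (1,4) → (φ(1),φ(4)) = (8,9) ∈ E(G2) ✓
  (1,6) → (φ(1),φ(6)) = (3,9) ∈ E(G2) ✓
  (1,8) → (φ(1),φ(8)) = (1,9) ∈ E(G2) ✓
  (2,3) → (φ(2),φ(3)) = (2,7) ∈ E(G2) ✓
  (2,4) → (φ(2),φ(4)) = (7,8) ∈ E(G2) ✓
  (2,5) → (φ(2),φ(5)) = (4,7) ∈ E(G2) ✓
  (2,6) → (φ(2),φ(6)) = (3,7) ∈ E(G2) ✓
  (2,7) → (φ(2),φ(7)) = (6,7) ∈ E(G2) ✓
  (2,8) → (φ(2),φ(8)) = (1,7) ∈ E(G2) ✓
  (2,9) → (φ(2),φ(9)) = (0,7) ∈ E(G2) ✓
  (3,4) → (φ(3),φ(4)) = (2,8) ∈ E(G2) ✓
  (4,5) → (φ(4),φ(5)) = (4,8) ∈ E(G2) ✓
  (4,6) → (φ(4),φ(6)) = (3,8) ∈ E(G2) ✓
  (4,8) → (φ(4),φ(8)) = (1,8) ∈ E(G2) ✓
  (5,7) → (φ(5),φ(7)) = (4,6) ∈ E(G2) ✓
  (5,8) → (φ(5),φ(8)) = (1,4) ∈ E(G2) ✓
  (5,9) → (φ(5),φ(9)) = (0,4) ∈ E(G2) ✓
  (6,7) → (φ(6),φ(7)) = (3,6) ∈ E(G2) ✓
  (6,8) → (φ(6),φ(8)) = (1,3) ∈ E(G2) ✓
  (7,8) → (φ(7),φ(8)) = (1,6) ∈ E(G2) ✓
  (7,9) → (φ(7),φ(9)) = (0,6) ∈ E(G2) ✓
All 29 edges of G1 map to edges of G2, and |E(G1)| = |E(G2)| = 29, so φ is a bijection on edges as well as vertices. Hence G1 ≅ G2.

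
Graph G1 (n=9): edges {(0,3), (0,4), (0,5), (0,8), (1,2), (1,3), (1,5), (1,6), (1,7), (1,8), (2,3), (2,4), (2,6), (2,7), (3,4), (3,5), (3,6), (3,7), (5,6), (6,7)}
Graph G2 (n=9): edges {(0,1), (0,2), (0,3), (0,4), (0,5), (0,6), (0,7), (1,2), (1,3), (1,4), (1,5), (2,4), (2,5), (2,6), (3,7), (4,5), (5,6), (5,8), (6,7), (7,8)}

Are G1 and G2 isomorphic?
Yes, isomorphic

The graphs are isomorphic.
One valid mapping φ: V(G1) → V(G2): 0→7, 1→5, 2→1, 3→0, 4→3, 5→6, 6→2, 7→4, 8→8

Verify φ preserves adjacency — for each edge of G1, its image is an edge of G2:
  (0,3) → (φ(0),φ(3)) = (0,7) ∈ E(G2) ✓
  (0,4) → (φ(0),φ(4)) = (3,7) ∈ E(G2) ✓
  (0,5) → (φ(0),φ(5)) = (6,7) ∈ E(G2) ✓
  (0,8) → (φ(0),φ(8)) = (7,8) ∈ E(G2) ✓
  (1,2) → (φ(1),φ(2)) = (1,5) ∈ E(G2) ✓
  (1,3) → (φ(1),φ(3)) = (0,5) ∈ E(G2) ✓
  (1,5) → (φ(1),φ(5)) = (5,6) ∈ E(G2) ✓
  (1,6) → (φ(1),φ(6)) = (2,5) ∈ E(G2) ✓
  (1,7) → (φ(1),φ(7)) = (4,5) ∈ E(G2) ✓
  (1,8) → (φ(1),φ(8)) = (5,8) ∈ E(G2) ✓
  (2,3) → (φ(2),φ(3)) = (0,1) ∈ E(G2) ✓
  (2,4) → (φ(2),φ(4)) = (1,3) ∈ E(G2) ✓
  (2,6) → (φ(2),φ(6)) = (1,2) ∈ E(G2) ✓
  (2,7) → (φ(2),φ(7)) = (1,4) ∈ E(G2) ✓
  (3,4) → (φ(3),φ(4)) = (0,3) ∈ E(G2) ✓
  (3,5) → (φ(3),φ(5)) = (0,6) ∈ E(G2) ✓
  (3,6) → (φ(3),φ(6)) = (0,2) ∈ E(G2) ✓
  (3,7) → (φ(3),φ(7)) = (0,4) ∈ E(G2) ✓
  (5,6) → (φ(5),φ(6)) = (2,6) ∈ E(G2) ✓
  (6,7) → (φ(6),φ(7)) = (2,4) ∈ E(G2) ✓
All 20 edges of G1 map to edges of G2, and |E(G1)| = |E(G2)| = 20, so φ is a bijection on edges as well as vertices. Hence G1 ≅ G2.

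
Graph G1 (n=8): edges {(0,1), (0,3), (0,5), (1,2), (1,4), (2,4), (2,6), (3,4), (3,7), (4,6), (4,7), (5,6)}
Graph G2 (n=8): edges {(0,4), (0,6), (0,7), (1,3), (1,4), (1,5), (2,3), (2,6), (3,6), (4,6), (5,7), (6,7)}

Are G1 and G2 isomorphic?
Yes, isomorphic

The graphs are isomorphic.
One valid mapping φ: V(G1) → V(G2): 0→1, 1→4, 2→0, 3→3, 4→6, 5→5, 6→7, 7→2

Verify φ preserves adjacency — for each edge of G1, its image is an edge of G2:
  (0,1) → (φ(0),φ(1)) = (1,4) ∈ E(G2) ✓
  (0,3) → (φ(0),φ(3)) = (1,3) ∈ E(G2) ✓
  (0,5) → (φ(0),φ(5)) = (1,5) ∈ E(G2) ✓
  (1,2) → (φ(1),φ(2)) = (0,4) ∈ E(G2) ✓
  (1,4) → (φ(1),φ(4)) = (4,6) ∈ E(G2) ✓
  (2,4) → (φ(2),φ(4)) = (0,6) ∈ E(G2) ✓
  (2,6) → (φ(2),φ(6)) = (0,7) ∈ E(G2) ✓
  (3,4) → (φ(3),φ(4)) = (3,6) ∈ E(G2) ✓
  (3,7) → (φ(3),φ(7)) = (2,3) ∈ E(G2) ✓
  (4,6) → (φ(4),φ(6)) = (6,7) ∈ E(G2) ✓
  (4,7) → (φ(4),φ(7)) = (2,6) ∈ E(G2) ✓
  (5,6) → (φ(5),φ(6)) = (5,7) ∈ E(G2) ✓
All 12 edges of G1 map to edges of G2, and |E(G1)| = |E(G2)| = 12, so φ is a bijection on edges as well as vertices. Hence G1 ≅ G2.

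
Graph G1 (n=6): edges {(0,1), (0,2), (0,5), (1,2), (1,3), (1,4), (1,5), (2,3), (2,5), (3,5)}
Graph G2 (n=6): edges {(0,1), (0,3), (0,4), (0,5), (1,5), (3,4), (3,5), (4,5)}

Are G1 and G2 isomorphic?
No, not isomorphic

The graphs are NOT isomorphic.

Degrees in G1: deg(0)=3, deg(1)=5, deg(2)=4, deg(3)=3, deg(4)=1, deg(5)=4.
Sorted degree sequence of G1: [5, 4, 4, 3, 3, 1].
Degrees in G2: deg(0)=4, deg(1)=2, deg(2)=0, deg(3)=3, deg(4)=3, deg(5)=4.
Sorted degree sequence of G2: [4, 4, 3, 3, 2, 0].
The (sorted) degree sequence is an isomorphism invariant, so since G1 and G2 have different degree sequences they cannot be isomorphic.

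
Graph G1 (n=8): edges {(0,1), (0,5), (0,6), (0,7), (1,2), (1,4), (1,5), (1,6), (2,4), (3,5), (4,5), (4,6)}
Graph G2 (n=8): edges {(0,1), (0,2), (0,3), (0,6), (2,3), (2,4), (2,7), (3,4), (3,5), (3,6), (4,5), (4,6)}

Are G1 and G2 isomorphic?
Yes, isomorphic

The graphs are isomorphic.
One valid mapping φ: V(G1) → V(G2): 0→0, 1→3, 2→5, 3→7, 4→4, 5→2, 6→6, 7→1

Verify φ preserves adjacency — for each edge of G1, its image is an edge of G2:
  (0,1) → (φ(0),φ(1)) = (0,3) ∈ E(G2) ✓
  (0,5) → (φ(0),φ(5)) = (0,2) ∈ E(G2) ✓
  (0,6) → (φ(0),φ(6)) = (0,6) ∈ E(G2) ✓
  (0,7) → (φ(0),φ(7)) = (0,1) ∈ E(G2) ✓
  (1,2) → (φ(1),φ(2)) = (3,5) ∈ E(G2) ✓
  (1,4) → (φ(1),φ(4)) = (3,4) ∈ E(G2) ✓
  (1,5) → (φ(1),φ(5)) = (2,3) ∈ E(G2) ✓
  (1,6) → (φ(1),φ(6)) = (3,6) ∈ E(G2) ✓
  (2,4) → (φ(2),φ(4)) = (4,5) ∈ E(G2) ✓
  (3,5) → (φ(3),φ(5)) = (2,7) ∈ E(G2) ✓
  (4,5) → (φ(4),φ(5)) = (2,4) ∈ E(G2) ✓
  (4,6) → (φ(4),φ(6)) = (4,6) ∈ E(G2) ✓
All 12 edges of G1 map to edges of G2, and |E(G1)| = |E(G2)| = 12, so φ is a bijection on edges as well as vertices. Hence G1 ≅ G2.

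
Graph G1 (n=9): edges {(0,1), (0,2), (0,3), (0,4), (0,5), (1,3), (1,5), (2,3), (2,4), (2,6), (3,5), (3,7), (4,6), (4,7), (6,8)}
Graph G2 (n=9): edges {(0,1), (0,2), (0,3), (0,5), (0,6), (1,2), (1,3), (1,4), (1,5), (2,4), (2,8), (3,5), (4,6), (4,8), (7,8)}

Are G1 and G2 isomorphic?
Yes, isomorphic

The graphs are isomorphic.
One valid mapping φ: V(G1) → V(G2): 0→1, 1→5, 2→2, 3→0, 4→4, 5→3, 6→8, 7→6, 8→7

Verify φ preserves adjacency — for each edge of G1, its image is an edge of G2:
  (0,1) → (φ(0),φ(1)) = (1,5) ∈ E(G2) ✓
  (0,2) → (φ(0),φ(2)) = (1,2) ∈ E(G2) ✓
  (0,3) → (φ(0),φ(3)) = (0,1) ∈ E(G2) ✓
  (0,4) → (φ(0),φ(4)) = (1,4) ∈ E(G2) ✓
  (0,5) → (φ(0),φ(5)) = (1,3) ∈ E(G2) ✓
  (1,3) → (φ(1),φ(3)) = (0,5) ∈ E(G2) ✓
  (1,5) → (φ(1),φ(5)) = (3,5) ∈ E(G2) ✓
  (2,3) → (φ(2),φ(3)) = (0,2) ∈ E(G2) ✓
  (2,4) → (φ(2),φ(4)) = (2,4) ∈ E(G2) ✓
  (2,6) → (φ(2),φ(6)) = (2,8) ∈ E(G2) ✓
  (3,5) → (φ(3),φ(5)) = (0,3) ∈ E(G2) ✓
  (3,7) → (φ(3),φ(7)) = (0,6) ∈ E(G2) ✓
  (4,6) → (φ(4),φ(6)) = (4,8) ∈ E(G2) ✓
  (4,7) → (φ(4),φ(7)) = (4,6) ∈ E(G2) ✓
  (6,8) → (φ(6),φ(8)) = (7,8) ∈ E(G2) ✓
All 15 edges of G1 map to edges of G2, and |E(G1)| = |E(G2)| = 15, so φ is a bijection on edges as well as vertices. Hence G1 ≅ G2.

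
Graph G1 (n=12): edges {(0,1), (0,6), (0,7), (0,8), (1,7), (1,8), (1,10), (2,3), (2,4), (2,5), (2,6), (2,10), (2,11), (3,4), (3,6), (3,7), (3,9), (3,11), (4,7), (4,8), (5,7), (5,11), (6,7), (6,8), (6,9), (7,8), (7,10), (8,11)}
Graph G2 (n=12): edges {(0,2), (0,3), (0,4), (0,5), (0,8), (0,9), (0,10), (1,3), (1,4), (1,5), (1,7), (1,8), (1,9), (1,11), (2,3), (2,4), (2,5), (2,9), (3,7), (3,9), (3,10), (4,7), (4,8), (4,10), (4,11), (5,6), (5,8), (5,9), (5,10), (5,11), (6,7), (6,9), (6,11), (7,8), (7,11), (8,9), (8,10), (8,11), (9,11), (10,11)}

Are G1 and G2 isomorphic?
No, not isomorphic

The graphs are NOT isomorphic.

Degrees in G1: deg(0)=4, deg(1)=4, deg(2)=6, deg(3)=6, deg(4)=4, deg(5)=3, deg(6)=6, deg(7)=8, deg(8)=6, deg(9)=2, deg(10)=3, deg(11)=4.
Sorted degree sequence of G1: [8, 6, 6, 6, 6, 4, 4, 4, 4, 3, 3, 2].
Degrees in G2: deg(0)=7, deg(1)=7, deg(2)=5, deg(3)=6, deg(4)=7, deg(5)=8, deg(6)=4, deg(7)=6, deg(8)=8, deg(9)=8, deg(10)=6, deg(11)=8.
Sorted degree sequence of G2: [8, 8, 8, 8, 7, 7, 7, 6, 6, 6, 5, 4].
The (sorted) degree sequence is an isomorphism invariant, so since G1 and G2 have different degree sequences they cannot be isomorphic.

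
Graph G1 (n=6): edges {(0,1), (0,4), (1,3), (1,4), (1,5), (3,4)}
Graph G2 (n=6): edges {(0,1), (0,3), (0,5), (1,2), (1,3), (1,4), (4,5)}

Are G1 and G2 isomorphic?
No, not isomorphic

The graphs are NOT isomorphic.

Counting triangles (3-cliques): G1 has 2, G2 has 1.
Triangle count is an isomorphism invariant, so differing triangle counts rule out isomorphism.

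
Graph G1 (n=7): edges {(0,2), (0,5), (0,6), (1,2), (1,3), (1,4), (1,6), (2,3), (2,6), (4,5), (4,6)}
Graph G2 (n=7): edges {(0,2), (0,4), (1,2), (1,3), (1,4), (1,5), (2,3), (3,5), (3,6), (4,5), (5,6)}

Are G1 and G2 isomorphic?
Yes, isomorphic

The graphs are isomorphic.
One valid mapping φ: V(G1) → V(G2): 0→2, 1→5, 2→3, 3→6, 4→4, 5→0, 6→1

Verify φ preserves adjacency — for each edge of G1, its image is an edge of G2:
  (0,2) → (φ(0),φ(2)) = (2,3) ∈ E(G2) ✓
  (0,5) → (φ(0),φ(5)) = (0,2) ∈ E(G2) ✓
  (0,6) → (φ(0),φ(6)) = (1,2) ∈ E(G2) ✓
  (1,2) → (φ(1),φ(2)) = (3,5) ∈ E(G2) ✓
  (1,3) → (φ(1),φ(3)) = (5,6) ∈ E(G2) ✓
  (1,4) → (φ(1),φ(4)) = (4,5) ∈ E(G2) ✓
  (1,6) → (φ(1),φ(6)) = (1,5) ∈ E(G2) ✓
  (2,3) → (φ(2),φ(3)) = (3,6) ∈ E(G2) ✓
  (2,6) → (φ(2),φ(6)) = (1,3) ∈ E(G2) ✓
  (4,5) → (φ(4),φ(5)) = (0,4) ∈ E(G2) ✓
  (4,6) → (φ(4),φ(6)) = (1,4) ∈ E(G2) ✓
All 11 edges of G1 map to edges of G2, and |E(G1)| = |E(G2)| = 11, so φ is a bijection on edges as well as vertices. Hence G1 ≅ G2.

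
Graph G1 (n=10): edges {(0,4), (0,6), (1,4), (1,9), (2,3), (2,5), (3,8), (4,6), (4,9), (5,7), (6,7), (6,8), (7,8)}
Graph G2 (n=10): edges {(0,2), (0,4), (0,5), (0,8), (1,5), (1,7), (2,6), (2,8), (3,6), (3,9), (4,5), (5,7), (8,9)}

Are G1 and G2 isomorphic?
Yes, isomorphic

The graphs are isomorphic.
One valid mapping φ: V(G1) → V(G2): 0→4, 1→7, 2→3, 3→9, 4→5, 5→6, 6→0, 7→2, 8→8, 9→1

Verify φ preserves adjacency — for each edge of G1, its image is an edge of G2:
  (0,4) → (φ(0),φ(4)) = (4,5) ∈ E(G2) ✓
  (0,6) → (φ(0),φ(6)) = (0,4) ∈ E(G2) ✓
  (1,4) → (φ(1),φ(4)) = (5,7) ∈ E(G2) ✓
  (1,9) → (φ(1),φ(9)) = (1,7) ∈ E(G2) ✓
  (2,3) → (φ(2),φ(3)) = (3,9) ∈ E(G2) ✓
  (2,5) → (φ(2),φ(5)) = (3,6) ∈ E(G2) ✓
  (3,8) → (φ(3),φ(8)) = (8,9) ∈ E(G2) ✓
  (4,6) → (φ(4),φ(6)) = (0,5) ∈ E(G2) ✓
  (4,9) → (φ(4),φ(9)) = (1,5) ∈ E(G2) ✓
  (5,7) → (φ(5),φ(7)) = (2,6) ∈ E(G2) ✓
  (6,7) → (φ(6),φ(7)) = (0,2) ∈ E(G2) ✓
  (6,8) → (φ(6),φ(8)) = (0,8) ∈ E(G2) ✓
  (7,8) → (φ(7),φ(8)) = (2,8) ∈ E(G2) ✓
All 13 edges of G1 map to edges of G2, and |E(G1)| = |E(G2)| = 13, so φ is a bijection on edges as well as vertices. Hence G1 ≅ G2.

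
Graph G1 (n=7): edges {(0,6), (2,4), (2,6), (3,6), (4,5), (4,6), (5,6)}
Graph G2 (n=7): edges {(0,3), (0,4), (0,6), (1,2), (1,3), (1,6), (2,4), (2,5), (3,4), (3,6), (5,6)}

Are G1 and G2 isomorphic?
No, not isomorphic

The graphs are NOT isomorphic.

Connected components of G1: 2 component(s) with vertex sets [[1], [0, 2, 3, 4, 5, 6]], sizes [1, 6].
Connected components of G2: 1 component(s) with vertex sets [[0, 1, 2, 3, 4, 5, 6]], sizes [7].
The number of connected components (and the multiset of component sizes) is an isomorphism invariant — an isomorphism maps each component of G1 bijectively onto a component of G2. Since G1 has 2 component(s) and G2 has 1, they cannot be isomorphic.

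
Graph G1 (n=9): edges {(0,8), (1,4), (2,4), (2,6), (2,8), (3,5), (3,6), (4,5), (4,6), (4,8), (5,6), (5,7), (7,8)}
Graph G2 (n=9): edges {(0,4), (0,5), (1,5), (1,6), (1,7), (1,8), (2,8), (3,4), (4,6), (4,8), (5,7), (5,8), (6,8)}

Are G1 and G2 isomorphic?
Yes, isomorphic

The graphs are isomorphic.
One valid mapping φ: V(G1) → V(G2): 0→3, 1→2, 2→6, 3→7, 4→8, 5→5, 6→1, 7→0, 8→4

Verify φ preserves adjacency — for each edge of G1, its image is an edge of G2:
  (0,8) → (φ(0),φ(8)) = (3,4) ∈ E(G2) ✓
  (1,4) → (φ(1),φ(4)) = (2,8) ∈ E(G2) ✓
  (2,4) → (φ(2),φ(4)) = (6,8) ∈ E(G2) ✓
  (2,6) → (φ(2),φ(6)) = (1,6) ∈ E(G2) ✓
  (2,8) → (φ(2),φ(8)) = (4,6) ∈ E(G2) ✓
  (3,5) → (φ(3),φ(5)) = (5,7) ∈ E(G2) ✓
  (3,6) → (φ(3),φ(6)) = (1,7) ∈ E(G2) ✓
  (4,5) → (φ(4),φ(5)) = (5,8) ∈ E(G2) ✓
  (4,6) → (φ(4),φ(6)) = (1,8) ∈ E(G2) ✓
  (4,8) → (φ(4),φ(8)) = (4,8) ∈ E(G2) ✓
  (5,6) → (φ(5),φ(6)) = (1,5) ∈ E(G2) ✓
  (5,7) → (φ(5),φ(7)) = (0,5) ∈ E(G2) ✓
  (7,8) → (φ(7),φ(8)) = (0,4) ∈ E(G2) ✓
All 13 edges of G1 map to edges of G2, and |E(G1)| = |E(G2)| = 13, so φ is a bijection on edges as well as vertices. Hence G1 ≅ G2.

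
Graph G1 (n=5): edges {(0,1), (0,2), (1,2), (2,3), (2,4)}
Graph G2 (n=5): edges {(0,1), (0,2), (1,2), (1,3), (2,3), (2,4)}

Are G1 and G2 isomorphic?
No, not isomorphic

The graphs are NOT isomorphic.

Counting edges: G1 has 5 edge(s); G2 has 6 edge(s).
Edge count is an isomorphism invariant (a bijection on vertices induces a bijection on edges), so differing edge counts rule out isomorphism.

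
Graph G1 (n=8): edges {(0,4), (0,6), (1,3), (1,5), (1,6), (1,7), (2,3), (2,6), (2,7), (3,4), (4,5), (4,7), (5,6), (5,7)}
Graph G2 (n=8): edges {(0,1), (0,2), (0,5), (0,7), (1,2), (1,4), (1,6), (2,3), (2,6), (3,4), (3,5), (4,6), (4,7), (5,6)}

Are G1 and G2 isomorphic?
Yes, isomorphic

The graphs are isomorphic.
One valid mapping φ: V(G1) → V(G2): 0→7, 1→2, 2→5, 3→3, 4→4, 5→1, 6→0, 7→6

Verify φ preserves adjacency — for each edge of G1, its image is an edge of G2:
  (0,4) → (φ(0),φ(4)) = (4,7) ∈ E(G2) ✓
  (0,6) → (φ(0),φ(6)) = (0,7) ∈ E(G2) ✓
  (1,3) → (φ(1),φ(3)) = (2,3) ∈ E(G2) ✓
  (1,5) → (φ(1),φ(5)) = (1,2) ∈ E(G2) ✓
  (1,6) → (φ(1),φ(6)) = (0,2) ∈ E(G2) ✓
  (1,7) → (φ(1),φ(7)) = (2,6) ∈ E(G2) ✓
  (2,3) → (φ(2),φ(3)) = (3,5) ∈ E(G2) ✓
  (2,6) → (φ(2),φ(6)) = (0,5) ∈ E(G2) ✓
  (2,7) → (φ(2),φ(7)) = (5,6) ∈ E(G2) ✓
  (3,4) → (φ(3),φ(4)) = (3,4) ∈ E(G2) ✓
  (4,5) → (φ(4),φ(5)) = (1,4) ∈ E(G2) ✓
  (4,7) → (φ(4),φ(7)) = (4,6) ∈ E(G2) ✓
  (5,6) → (φ(5),φ(6)) = (0,1) ∈ E(G2) ✓
  (5,7) → (φ(5),φ(7)) = (1,6) ∈ E(G2) ✓
All 14 edges of G1 map to edges of G2, and |E(G1)| = |E(G2)| = 14, so φ is a bijection on edges as well as vertices. Hence G1 ≅ G2.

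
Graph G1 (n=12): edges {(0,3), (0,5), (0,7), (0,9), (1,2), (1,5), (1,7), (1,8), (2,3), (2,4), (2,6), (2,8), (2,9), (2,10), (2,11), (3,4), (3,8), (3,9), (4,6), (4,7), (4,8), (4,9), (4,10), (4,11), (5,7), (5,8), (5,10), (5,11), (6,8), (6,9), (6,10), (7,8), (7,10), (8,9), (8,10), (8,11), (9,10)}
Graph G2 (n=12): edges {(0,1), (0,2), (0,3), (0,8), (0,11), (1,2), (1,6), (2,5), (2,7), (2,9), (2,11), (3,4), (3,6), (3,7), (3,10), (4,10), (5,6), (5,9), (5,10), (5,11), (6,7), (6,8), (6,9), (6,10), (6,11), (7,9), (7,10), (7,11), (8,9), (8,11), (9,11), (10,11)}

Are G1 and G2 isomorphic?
No, not isomorphic

The graphs are NOT isomorphic.

Counting triangles (3-cliques): G1 has 42, G2 has 27.
Triangle count is an isomorphism invariant, so differing triangle counts rule out isomorphism.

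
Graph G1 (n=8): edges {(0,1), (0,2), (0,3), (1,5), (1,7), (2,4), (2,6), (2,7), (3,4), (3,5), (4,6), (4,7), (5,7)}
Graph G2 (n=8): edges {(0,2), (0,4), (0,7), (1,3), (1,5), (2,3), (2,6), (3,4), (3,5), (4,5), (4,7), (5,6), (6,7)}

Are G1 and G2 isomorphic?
Yes, isomorphic

The graphs are isomorphic.
One valid mapping φ: V(G1) → V(G2): 0→6, 1→7, 2→5, 3→2, 4→3, 5→0, 6→1, 7→4

Verify φ preserves adjacency — for each edge of G1, its image is an edge of G2:
  (0,1) → (φ(0),φ(1)) = (6,7) ∈ E(G2) ✓
  (0,2) → (φ(0),φ(2)) = (5,6) ∈ E(G2) ✓
  (0,3) → (φ(0),φ(3)) = (2,6) ∈ E(G2) ✓
  (1,5) → (φ(1),φ(5)) = (0,7) ∈ E(G2) ✓
  (1,7) → (φ(1),φ(7)) = (4,7) ∈ E(G2) ✓
  (2,4) → (φ(2),φ(4)) = (3,5) ∈ E(G2) ✓
  (2,6) → (φ(2),φ(6)) = (1,5) ∈ E(G2) ✓
  (2,7) → (φ(2),φ(7)) = (4,5) ∈ E(G2) ✓
  (3,4) → (φ(3),φ(4)) = (2,3) ∈ E(G2) ✓
  (3,5) → (φ(3),φ(5)) = (0,2) ∈ E(G2) ✓
  (4,6) → (φ(4),φ(6)) = (1,3) ∈ E(G2) ✓
  (4,7) → (φ(4),φ(7)) = (3,4) ∈ E(G2) ✓
  (5,7) → (φ(5),φ(7)) = (0,4) ∈ E(G2) ✓
All 13 edges of G1 map to edges of G2, and |E(G1)| = |E(G2)| = 13, so φ is a bijection on edges as well as vertices. Hence G1 ≅ G2.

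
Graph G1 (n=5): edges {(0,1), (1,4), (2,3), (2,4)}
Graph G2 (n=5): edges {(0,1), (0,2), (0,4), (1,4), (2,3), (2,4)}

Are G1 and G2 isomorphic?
No, not isomorphic

The graphs are NOT isomorphic.

Counting edges: G1 has 4 edge(s); G2 has 6 edge(s).
Edge count is an isomorphism invariant (a bijection on vertices induces a bijection on edges), so differing edge counts rule out isomorphism.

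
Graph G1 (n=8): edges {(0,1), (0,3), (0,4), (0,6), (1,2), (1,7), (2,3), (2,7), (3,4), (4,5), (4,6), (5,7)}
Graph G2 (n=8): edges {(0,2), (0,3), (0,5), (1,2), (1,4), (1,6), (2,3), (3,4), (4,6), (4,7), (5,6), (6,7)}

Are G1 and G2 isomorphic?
Yes, isomorphic

The graphs are isomorphic.
One valid mapping φ: V(G1) → V(G2): 0→4, 1→3, 2→2, 3→1, 4→6, 5→5, 6→7, 7→0

Verify φ preserves adjacency — for each edge of G1, its image is an edge of G2:
  (0,1) → (φ(0),φ(1)) = (3,4) ∈ E(G2) ✓
  (0,3) → (φ(0),φ(3)) = (1,4) ∈ E(G2) ✓
  (0,4) → (φ(0),φ(4)) = (4,6) ∈ E(G2) ✓
  (0,6) → (φ(0),φ(6)) = (4,7) ∈ E(G2) ✓
  (1,2) → (φ(1),φ(2)) = (2,3) ∈ E(G2) ✓
  (1,7) → (φ(1),φ(7)) = (0,3) ∈ E(G2) ✓
  (2,3) → (φ(2),φ(3)) = (1,2) ∈ E(G2) ✓
  (2,7) → (φ(2),φ(7)) = (0,2) ∈ E(G2) ✓
  (3,4) → (φ(3),φ(4)) = (1,6) ∈ E(G2) ✓
  (4,5) → (φ(4),φ(5)) = (5,6) ∈ E(G2) ✓
  (4,6) → (φ(4),φ(6)) = (6,7) ∈ E(G2) ✓
  (5,7) → (φ(5),φ(7)) = (0,5) ∈ E(G2) ✓
All 12 edges of G1 map to edges of G2, and |E(G1)| = |E(G2)| = 12, so φ is a bijection on edges as well as vertices. Hence G1 ≅ G2.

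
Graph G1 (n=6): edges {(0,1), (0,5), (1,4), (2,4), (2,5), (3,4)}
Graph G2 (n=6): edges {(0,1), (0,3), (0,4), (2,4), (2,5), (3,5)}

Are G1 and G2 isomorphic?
Yes, isomorphic

The graphs are isomorphic.
One valid mapping φ: V(G1) → V(G2): 0→5, 1→3, 2→4, 3→1, 4→0, 5→2

Verify φ preserves adjacency — for each edge of G1, its image is an edge of G2:
  (0,1) → (φ(0),φ(1)) = (3,5) ∈ E(G2) ✓
  (0,5) → (φ(0),φ(5)) = (2,5) ∈ E(G2) ✓
  (1,4) → (φ(1),φ(4)) = (0,3) ∈ E(G2) ✓
  (2,4) → (φ(2),φ(4)) = (0,4) ∈ E(G2) ✓
  (2,5) → (φ(2),φ(5)) = (2,4) ∈ E(G2) ✓
  (3,4) → (φ(3),φ(4)) = (0,1) ∈ E(G2) ✓
All 6 edges of G1 map to edges of G2, and |E(G1)| = |E(G2)| = 6, so φ is a bijection on edges as well as vertices. Hence G1 ≅ G2.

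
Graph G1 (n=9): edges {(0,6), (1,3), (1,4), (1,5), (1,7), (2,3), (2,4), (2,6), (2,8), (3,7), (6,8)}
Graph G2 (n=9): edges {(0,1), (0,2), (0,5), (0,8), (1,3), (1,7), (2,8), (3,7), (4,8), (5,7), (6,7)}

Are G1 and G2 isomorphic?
Yes, isomorphic

The graphs are isomorphic.
One valid mapping φ: V(G1) → V(G2): 0→4, 1→7, 2→0, 3→1, 4→5, 5→6, 6→8, 7→3, 8→2

Verify φ preserves adjacency — for each edge of G1, its image is an edge of G2:
  (0,6) → (φ(0),φ(6)) = (4,8) ∈ E(G2) ✓
  (1,3) → (φ(1),φ(3)) = (1,7) ∈ E(G2) ✓
  (1,4) → (φ(1),φ(4)) = (5,7) ∈ E(G2) ✓
  (1,5) → (φ(1),φ(5)) = (6,7) ∈ E(G2) ✓
  (1,7) → (φ(1),φ(7)) = (3,7) ∈ E(G2) ✓
  (2,3) → (φ(2),φ(3)) = (0,1) ∈ E(G2) ✓
  (2,4) → (φ(2),φ(4)) = (0,5) ∈ E(G2) ✓
  (2,6) → (φ(2),φ(6)) = (0,8) ∈ E(G2) ✓
  (2,8) → (φ(2),φ(8)) = (0,2) ∈ E(G2) ✓
  (3,7) → (φ(3),φ(7)) = (1,3) ∈ E(G2) ✓
  (6,8) → (φ(6),φ(8)) = (2,8) ∈ E(G2) ✓
All 11 edges of G1 map to edges of G2, and |E(G1)| = |E(G2)| = 11, so φ is a bijection on edges as well as vertices. Hence G1 ≅ G2.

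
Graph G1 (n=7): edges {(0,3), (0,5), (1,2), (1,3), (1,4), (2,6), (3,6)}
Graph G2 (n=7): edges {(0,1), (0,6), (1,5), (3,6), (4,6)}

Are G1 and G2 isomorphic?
No, not isomorphic

The graphs are NOT isomorphic.

Connected components of G1: 1 component(s) with vertex sets [[0, 1, 2, 3, 4, 5, 6]], sizes [7].
Connected components of G2: 2 component(s) with vertex sets [[2], [0, 1, 3, 4, 5, 6]], sizes [1, 6].
The number of connected components (and the multiset of component sizes) is an isomorphism invariant — an isomorphism maps each component of G1 bijectively onto a component of G2. Since G1 has 1 component(s) and G2 has 2, they cannot be isomorphic.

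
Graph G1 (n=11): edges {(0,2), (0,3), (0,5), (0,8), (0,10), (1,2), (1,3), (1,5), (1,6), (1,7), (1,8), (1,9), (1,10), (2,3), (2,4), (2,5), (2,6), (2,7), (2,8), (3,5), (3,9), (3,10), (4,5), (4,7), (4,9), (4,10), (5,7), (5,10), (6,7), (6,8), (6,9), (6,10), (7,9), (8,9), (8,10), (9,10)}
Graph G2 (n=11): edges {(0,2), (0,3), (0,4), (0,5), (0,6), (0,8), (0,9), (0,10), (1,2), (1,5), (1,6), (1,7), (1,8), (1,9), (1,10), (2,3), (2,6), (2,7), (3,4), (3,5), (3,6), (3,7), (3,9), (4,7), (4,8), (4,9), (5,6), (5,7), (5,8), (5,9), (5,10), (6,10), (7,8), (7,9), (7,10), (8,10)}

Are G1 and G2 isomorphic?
Yes, isomorphic

The graphs are isomorphic.
One valid mapping φ: V(G1) → V(G2): 0→4, 1→5, 2→0, 3→9, 4→2, 5→3, 6→10, 7→6, 8→8, 9→1, 10→7

Verify φ preserves adjacency — for each edge of G1, its image is an edge of G2:
  (0,2) → (φ(0),φ(2)) = (0,4) ∈ E(G2) ✓
  (0,3) → (φ(0),φ(3)) = (4,9) ∈ E(G2) ✓
  (0,5) → (φ(0),φ(5)) = (3,4) ∈ E(G2) ✓
  (0,8) → (φ(0),φ(8)) = (4,8) ∈ E(G2) ✓
  (0,10) → (φ(0),φ(10)) = (4,7) ∈ E(G2) ✓
  (1,2) → (φ(1),φ(2)) = (0,5) ∈ E(G2) ✓
  (1,3) → (φ(1),φ(3)) = (5,9) ∈ E(G2) ✓
  (1,5) → (φ(1),φ(5)) = (3,5) ∈ E(G2) ✓
  (1,6) → (φ(1),φ(6)) = (5,10) ∈ E(G2) ✓
  (1,7) → (φ(1),φ(7)) = (5,6) ∈ E(G2) ✓
  (1,8) → (φ(1),φ(8)) = (5,8) ∈ E(G2) ✓
  (1,9) → (φ(1),φ(9)) = (1,5) ∈ E(G2) ✓
  (1,10) → (φ(1),φ(10)) = (5,7) ∈ E(G2) ✓
  (2,3) → (φ(2),φ(3)) = (0,9) ∈ E(G2) ✓
  (2,4) → (φ(2),φ(4)) = (0,2) ∈ E(G2) ✓
  (2,5) → (φ(2),φ(5)) = (0,3) ∈ E(G2) ✓
  (2,6) → (φ(2),φ(6)) = (0,10) ∈ E(G2) ✓
  (2,7) → (φ(2),φ(7)) = (0,6) ∈ E(G2) ✓
  (2,8) → (φ(2),φ(8)) = (0,8) ∈ E(G2) ✓
  (3,5) → (φ(3),φ(5)) = (3,9) ∈ E(G2) ✓
  (3,9) → (φ(3),φ(9)) = (1,9) ∈ E(G2) ✓
  (3,10) → (φ(3),φ(10)) = (7,9) ∈ E(G2) ✓
  (4,5) → (φ(4),φ(5)) = (2,3) ∈ E(G2) ✓
  (4,7) → (φ(4),φ(7)) = (2,6) ∈ E(G2) ✓
  (4,9) → (φ(4),φ(9)) = (1,2) ∈ E(G2) ✓
  (4,10) → (φ(4),φ(10)) = (2,7) ∈ E(G2) ✓
  (5,7) → (φ(5),φ(7)) = (3,6) ∈ E(G2) ✓
  (5,10) → (φ(5),φ(10)) = (3,7) ∈ E(G2) ✓
  (6,7) → (φ(6),φ(7)) = (6,10) ∈ E(G2) ✓
  (6,8) → (φ(6),φ(8)) = (8,10) ∈ E(G2) ✓
  (6,9) → (φ(6),φ(9)) = (1,10) ∈ E(G2) ✓
  (6,10) → (φ(6),φ(10)) = (7,10) ∈ E(G2) ✓
  (7,9) → (φ(7),φ(9)) = (1,6) ∈ E(G2) ✓
  (8,9) → (φ(8),φ(9)) = (1,8) ∈ E(G2) ✓
  (8,10) → (φ(8),φ(10)) = (7,8) ∈ E(G2) ✓
  (9,10) → (φ(9),φ(10)) = (1,7) ∈ E(G2) ✓
All 36 edges of G1 map to edges of G2, and |E(G1)| = |E(G2)| = 36, so φ is a bijection on edges as well as vertices. Hence G1 ≅ G2.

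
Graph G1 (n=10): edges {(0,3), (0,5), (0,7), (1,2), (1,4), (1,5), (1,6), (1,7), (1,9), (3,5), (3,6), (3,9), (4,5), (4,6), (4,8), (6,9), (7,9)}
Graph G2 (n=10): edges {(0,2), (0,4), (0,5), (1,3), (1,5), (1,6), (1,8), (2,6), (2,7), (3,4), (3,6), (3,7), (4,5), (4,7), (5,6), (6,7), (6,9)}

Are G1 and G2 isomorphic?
Yes, isomorphic

The graphs are isomorphic.
One valid mapping φ: V(G1) → V(G2): 0→0, 1→6, 2→9, 3→4, 4→1, 5→5, 6→3, 7→2, 8→8, 9→7

Verify φ preserves adjacency — for each edge of G1, its image is an edge of G2:
  (0,3) → (φ(0),φ(3)) = (0,4) ∈ E(G2) ✓
  (0,5) → (φ(0),φ(5)) = (0,5) ∈ E(G2) ✓
  (0,7) → (φ(0),φ(7)) = (0,2) ∈ E(G2) ✓
  (1,2) → (φ(1),φ(2)) = (6,9) ∈ E(G2) ✓
  (1,4) → (φ(1),φ(4)) = (1,6) ∈ E(G2) ✓
  (1,5) → (φ(1),φ(5)) = (5,6) ∈ E(G2) ✓
  (1,6) → (φ(1),φ(6)) = (3,6) ∈ E(G2) ✓
  (1,7) → (φ(1),φ(7)) = (2,6) ∈ E(G2) ✓
  (1,9) → (φ(1),φ(9)) = (6,7) ∈ E(G2) ✓
  (3,5) → (φ(3),φ(5)) = (4,5) ∈ E(G2) ✓
  (3,6) → (φ(3),φ(6)) = (3,4) ∈ E(G2) ✓
  (3,9) → (φ(3),φ(9)) = (4,7) ∈ E(G2) ✓
  (4,5) → (φ(4),φ(5)) = (1,5) ∈ E(G2) ✓
  (4,6) → (φ(4),φ(6)) = (1,3) ∈ E(G2) ✓
  (4,8) → (φ(4),φ(8)) = (1,8) ∈ E(G2) ✓
  (6,9) → (φ(6),φ(9)) = (3,7) ∈ E(G2) ✓
  (7,9) → (φ(7),φ(9)) = (2,7) ∈ E(G2) ✓
All 17 edges of G1 map to edges of G2, and |E(G1)| = |E(G2)| = 17, so φ is a bijection on edges as well as vertices. Hence G1 ≅ G2.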